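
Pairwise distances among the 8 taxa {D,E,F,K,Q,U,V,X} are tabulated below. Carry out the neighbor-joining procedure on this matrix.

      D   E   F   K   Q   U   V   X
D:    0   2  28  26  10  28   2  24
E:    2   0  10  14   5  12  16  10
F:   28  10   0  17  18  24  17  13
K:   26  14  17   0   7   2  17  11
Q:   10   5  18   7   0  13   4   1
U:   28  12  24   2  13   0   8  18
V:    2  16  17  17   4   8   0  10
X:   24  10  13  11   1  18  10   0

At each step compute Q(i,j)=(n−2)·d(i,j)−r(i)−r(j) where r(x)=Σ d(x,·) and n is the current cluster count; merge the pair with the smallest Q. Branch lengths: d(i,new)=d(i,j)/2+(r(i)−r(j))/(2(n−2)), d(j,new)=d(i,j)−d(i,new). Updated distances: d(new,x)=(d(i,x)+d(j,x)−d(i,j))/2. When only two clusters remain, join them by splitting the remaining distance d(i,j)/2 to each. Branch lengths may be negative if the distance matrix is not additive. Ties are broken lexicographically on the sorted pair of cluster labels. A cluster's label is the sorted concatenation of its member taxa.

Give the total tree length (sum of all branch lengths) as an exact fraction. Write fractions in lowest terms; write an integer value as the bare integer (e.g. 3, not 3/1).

1. join K+U (d=2, Q=-187) ⇒ KU; edges |K|=1/12, |U|=23/12
  updated: d(D,KU)=26, d(E,KU)=12, d(F,KU)=39/2, d(KU,Q)=9, d(KU,V)=23/2, d(KU,X)=27/2
2. join D+V (d=2, Q=-285/2) ⇒ DV; edges |D|=83/20, |V|=-43/20
  updated: d(DV,E)=8, d(DV,F)=43/2, d(DV,KU)=71/4, d(DV,Q)=6, d(DV,X)=16
3. join Q+X (d=1, Q=-177/2) ⇒ QX; edges |Q|=-21/16, |X|=37/16
  updated: d(DV,QX)=21/2, d(E,QX)=7, d(F,QX)=15, d(KU,QX)=43/4
4. join E+F (d=10, Q=-73) ⇒ EF; edges |E|=1/6, |F|=59/6
  updated: d(DV,EF)=39/4, d(EF,KU)=43/4, d(EF,QX)=6
5. join DV+EF (d=39/4, Q=-45) ⇒ DEFV; edges |DV|=31/4, |EF|=2
  updated: d(DEFV,KU)=75/8, d(DEFV,QX)=27/8
6. join DEFV+KU (d=75/8, Q=-47/2) ⇒ DEFKUV; edges |DEFV|=1, |KU|=67/8
  updated: d(DEFKUV,QX)=19/8
7. join DEFKUV+QX (d=19/8) ⇒ DEFKQUVX; edges |DEFKUV|=19/16, |QX|=19/16
final tree: ((((D:83/20,V:-43/20):31/4,(E:1/6,F:59/6):2):1,(K:1/12,U:23/12):67/8):19/16,(Q:-21/16,X:37/16):19/16)
total length: 73/2

73/2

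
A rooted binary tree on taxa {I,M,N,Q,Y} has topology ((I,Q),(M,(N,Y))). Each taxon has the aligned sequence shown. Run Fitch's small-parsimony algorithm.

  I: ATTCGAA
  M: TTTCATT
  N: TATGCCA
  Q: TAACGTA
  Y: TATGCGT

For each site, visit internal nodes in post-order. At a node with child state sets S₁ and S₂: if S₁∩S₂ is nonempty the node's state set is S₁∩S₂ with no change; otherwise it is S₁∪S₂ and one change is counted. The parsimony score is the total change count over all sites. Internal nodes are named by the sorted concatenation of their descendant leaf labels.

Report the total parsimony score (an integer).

IQ@0: {A} ∪ {T} = {A,T} (union, +1)
NY@0: {T} ∩ {T} = {T} (intersection, +0)
MNY@0: {T} ∩ {T} = {T} (intersection, +0)
IMNQY@0: {A,T} ∩ {T} = {T} (intersection, +0)
IQ@1: {T} ∪ {A} = {A,T} (union, +1)
NY@1: {A} ∩ {A} = {A} (intersection, +0)
MNY@1: {T} ∪ {A} = {A,T} (union, +1)
IMNQY@1: {A,T} ∩ {A,T} = {A,T} (intersection, +0)
IQ@2: {T} ∪ {A} = {A,T} (union, +1)
NY@2: {T} ∩ {T} = {T} (intersection, +0)
MNY@2: {T} ∩ {T} = {T} (intersection, +0)
IMNQY@2: {A,T} ∩ {T} = {T} (intersection, +0)
IQ@3: {C} ∩ {C} = {C} (intersection, +0)
NY@3: {G} ∩ {G} = {G} (intersection, +0)
MNY@3: {C} ∪ {G} = {C,G} (union, +1)
IMNQY@3: {C} ∩ {C,G} = {C} (intersection, +0)
IQ@4: {G} ∩ {G} = {G} (intersection, +0)
NY@4: {C} ∩ {C} = {C} (intersection, +0)
MNY@4: {A} ∪ {C} = {A,C} (union, +1)
IMNQY@4: {G} ∪ {A,C} = {A,C,G} (union, +1)
IQ@5: {A} ∪ {T} = {A,T} (union, +1)
NY@5: {C} ∪ {G} = {C,G} (union, +1)
MNY@5: {T} ∪ {C,G} = {C,G,T} (union, +1)
IMNQY@5: {A,T} ∩ {C,G,T} = {T} (intersection, +0)
IQ@6: {A} ∩ {A} = {A} (intersection, +0)
NY@6: {A} ∪ {T} = {A,T} (union, +1)
MNY@6: {T} ∩ {A,T} = {T} (intersection, +0)
IMNQY@6: {A} ∪ {T} = {A,T} (union, +1)
per-site changes: [1, 2, 1, 1, 2, 3, 2]; total = 12

12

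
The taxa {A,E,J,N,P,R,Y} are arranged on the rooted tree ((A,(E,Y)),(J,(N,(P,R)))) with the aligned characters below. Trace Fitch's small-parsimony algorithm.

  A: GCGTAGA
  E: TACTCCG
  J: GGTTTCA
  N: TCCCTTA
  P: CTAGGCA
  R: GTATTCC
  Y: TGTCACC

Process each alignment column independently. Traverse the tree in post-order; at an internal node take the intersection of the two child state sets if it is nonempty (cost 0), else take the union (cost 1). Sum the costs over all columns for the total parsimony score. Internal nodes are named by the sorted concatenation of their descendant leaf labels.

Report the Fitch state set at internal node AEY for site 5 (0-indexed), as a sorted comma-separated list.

[col 0] EY: children E:{T}, Y:{T} ∩→ {T}; cost 0
[col 0] AEY: children A:{G}, EY:{T} ∪→ {G,T}; cost 1
[col 0] PR: children P:{C}, R:{G} ∪→ {C,G}; cost 1
[col 0] NPR: children N:{T}, PR:{C,G} ∪→ {C,G,T}; cost 1
[col 0] JNPR: children J:{G}, NPR:{C,G,T} ∩→ {G}; cost 0
[col 0] AEJNPRY: children AEY:{G,T}, JNPR:{G} ∩→ {G}; cost 0
[col 1] EY: children E:{A}, Y:{G} ∪→ {A,G}; cost 1
[col 1] AEY: children A:{C}, EY:{A,G} ∪→ {A,C,G}; cost 1
[col 1] PR: children P:{T}, R:{T} ∩→ {T}; cost 0
[col 1] NPR: children N:{C}, PR:{T} ∪→ {C,T}; cost 1
[col 1] JNPR: children J:{G}, NPR:{C,T} ∪→ {C,G,T}; cost 1
[col 1] AEJNPRY: children AEY:{A,C,G}, JNPR:{C,G,T} ∩→ {C,G}; cost 0
[col 2] EY: children E:{C}, Y:{T} ∪→ {C,T}; cost 1
[col 2] AEY: children A:{G}, EY:{C,T} ∪→ {C,G,T}; cost 1
[col 2] PR: children P:{A}, R:{A} ∩→ {A}; cost 0
[col 2] NPR: children N:{C}, PR:{A} ∪→ {A,C}; cost 1
[col 2] JNPR: children J:{T}, NPR:{A,C} ∪→ {A,C,T}; cost 1
[col 2] AEJNPRY: children AEY:{C,G,T}, JNPR:{A,C,T} ∩→ {C,T}; cost 0
[col 3] EY: children E:{T}, Y:{C} ∪→ {C,T}; cost 1
[col 3] AEY: children A:{T}, EY:{C,T} ∩→ {T}; cost 0
[col 3] PR: children P:{G}, R:{T} ∪→ {G,T}; cost 1
[col 3] NPR: children N:{C}, PR:{G,T} ∪→ {C,G,T}; cost 1
[col 3] JNPR: children J:{T}, NPR:{C,G,T} ∩→ {T}; cost 0
[col 3] AEJNPRY: children AEY:{T}, JNPR:{T} ∩→ {T}; cost 0
[col 4] EY: children E:{C}, Y:{A} ∪→ {A,C}; cost 1
[col 4] AEY: children A:{A}, EY:{A,C} ∩→ {A}; cost 0
[col 4] PR: children P:{G}, R:{T} ∪→ {G,T}; cost 1
[col 4] NPR: children N:{T}, PR:{G,T} ∩→ {T}; cost 0
[col 4] JNPR: children J:{T}, NPR:{T} ∩→ {T}; cost 0
[col 4] AEJNPRY: children AEY:{A}, JNPR:{T} ∪→ {A,T}; cost 1
[col 5] EY: children E:{C}, Y:{C} ∩→ {C}; cost 0
[col 5] AEY: children A:{G}, EY:{C} ∪→ {C,G}; cost 1
[col 5] PR: children P:{C}, R:{C} ∩→ {C}; cost 0
[col 5] NPR: children N:{T}, PR:{C} ∪→ {C,T}; cost 1
[col 5] JNPR: children J:{C}, NPR:{C,T} ∩→ {C}; cost 0
[col 5] AEJNPRY: children AEY:{C,G}, JNPR:{C} ∩→ {C}; cost 0
[col 6] EY: children E:{G}, Y:{C} ∪→ {C,G}; cost 1
[col 6] AEY: children A:{A}, EY:{C,G} ∪→ {A,C,G}; cost 1
[col 6] PR: children P:{A}, R:{C} ∪→ {A,C}; cost 1
[col 6] NPR: children N:{A}, PR:{A,C} ∩→ {A}; cost 0
[col 6] JNPR: children J:{A}, NPR:{A} ∩→ {A}; cost 0
[col 6] AEJNPRY: children AEY:{A,C,G}, JNPR:{A} ∩→ {A}; cost 0
per-site changes: [3, 4, 4, 3, 3, 2, 3]; total = 22

C,G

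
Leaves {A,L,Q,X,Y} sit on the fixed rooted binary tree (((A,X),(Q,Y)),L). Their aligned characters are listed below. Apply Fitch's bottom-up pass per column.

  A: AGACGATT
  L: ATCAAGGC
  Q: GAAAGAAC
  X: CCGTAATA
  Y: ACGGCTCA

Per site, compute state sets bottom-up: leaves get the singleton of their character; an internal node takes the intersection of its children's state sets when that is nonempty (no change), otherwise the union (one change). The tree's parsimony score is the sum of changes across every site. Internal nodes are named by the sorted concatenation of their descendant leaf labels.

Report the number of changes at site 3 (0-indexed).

3

AX@0: {A} ∪ {C} = {A,C} (union, +1)
QY@0: {G} ∪ {A} = {A,G} (union, +1)
AQXY@0: {A,C} ∩ {A,G} = {A} (intersection, +0)
ALQXY@0: {A} ∩ {A} = {A} (intersection, +0)
AX@1: {G} ∪ {C} = {C,G} (union, +1)
QY@1: {A} ∪ {C} = {A,C} (union, +1)
AQXY@1: {C,G} ∩ {A,C} = {C} (intersection, +0)
ALQXY@1: {C} ∪ {T} = {C,T} (union, +1)
AX@2: {A} ∪ {G} = {A,G} (union, +1)
QY@2: {A} ∪ {G} = {A,G} (union, +1)
AQXY@2: {A,G} ∩ {A,G} = {A,G} (intersection, +0)
ALQXY@2: {A,G} ∪ {C} = {A,C,G} (union, +1)
AX@3: {C} ∪ {T} = {C,T} (union, +1)
QY@3: {A} ∪ {G} = {A,G} (union, +1)
AQXY@3: {C,T} ∪ {A,G} = {A,C,G,T} (union, +1)
ALQXY@3: {A,C,G,T} ∩ {A} = {A} (intersection, +0)
AX@4: {G} ∪ {A} = {A,G} (union, +1)
QY@4: {G} ∪ {C} = {C,G} (union, +1)
AQXY@4: {A,G} ∩ {C,G} = {G} (intersection, +0)
ALQXY@4: {G} ∪ {A} = {A,G} (union, +1)
AX@5: {A} ∩ {A} = {A} (intersection, +0)
QY@5: {A} ∪ {T} = {A,T} (union, +1)
AQXY@5: {A} ∩ {A,T} = {A} (intersection, +0)
ALQXY@5: {A} ∪ {G} = {A,G} (union, +1)
AX@6: {T} ∩ {T} = {T} (intersection, +0)
QY@6: {A} ∪ {C} = {A,C} (union, +1)
AQXY@6: {T} ∪ {A,C} = {A,C,T} (union, +1)
ALQXY@6: {A,C,T} ∪ {G} = {A,C,G,T} (union, +1)
AX@7: {T} ∪ {A} = {A,T} (union, +1)
QY@7: {C} ∪ {A} = {A,C} (union, +1)
AQXY@7: {A,T} ∩ {A,C} = {A} (intersection, +0)
ALQXY@7: {A} ∪ {C} = {A,C} (union, +1)
per-site changes: [2, 3, 3, 3, 3, 2, 3, 3]; total = 22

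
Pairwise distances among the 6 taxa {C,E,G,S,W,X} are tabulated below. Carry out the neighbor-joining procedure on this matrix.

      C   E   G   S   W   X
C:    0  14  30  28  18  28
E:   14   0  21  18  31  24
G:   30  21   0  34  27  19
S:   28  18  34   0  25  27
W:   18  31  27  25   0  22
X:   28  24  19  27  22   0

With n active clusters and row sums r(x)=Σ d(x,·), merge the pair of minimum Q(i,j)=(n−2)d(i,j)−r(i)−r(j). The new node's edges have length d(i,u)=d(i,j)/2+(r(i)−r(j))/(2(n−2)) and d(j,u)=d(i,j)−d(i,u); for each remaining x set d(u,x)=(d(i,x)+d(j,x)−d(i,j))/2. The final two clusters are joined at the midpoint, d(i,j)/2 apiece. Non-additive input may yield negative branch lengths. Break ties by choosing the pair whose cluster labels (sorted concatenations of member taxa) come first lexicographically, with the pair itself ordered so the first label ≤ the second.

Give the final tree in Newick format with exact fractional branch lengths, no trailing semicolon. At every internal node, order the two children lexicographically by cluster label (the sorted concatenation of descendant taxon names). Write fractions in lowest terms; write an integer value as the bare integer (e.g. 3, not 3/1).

1. join G+X (d=19, Q=-175) ⇒ GX; edges |G|=87/8, |X|=65/8
  updated: d(C,GX)=39/2, d(E,GX)=13, d(GX,S)=21, d(GX,W)=15
2. join C+W (d=18, Q=-229/2) ⇒ CW; edges |C|=89/12, |W|=127/12
  updated: d(CW,E)=27/2, d(CW,GX)=33/4, d(CW,S)=35/2
3. join CW+GX (d=33/4, Q=-65) ⇒ CGWX; edges |CW|=27/8, |GX|=39/8
  updated: d(CGWX,E)=73/8, d(CGWX,S)=121/8
4. join CGWX+E (d=73/8, Q=-169/4) ⇒ CEGWX; edges |CGWX|=25/8, |E|=6
  updated: d(CEGWX,S)=12
5. join CEGWX+S (d=12) ⇒ CEGSWX; edges |CEGWX|=6, |S|=6
final tree: ((((C:89/12,W:127/12):27/8,(G:87/8,X:65/8):39/8):25/8,E:6):6,S:6)
total length: 531/8

((((C:89/12,W:127/12):27/8,(G:87/8,X:65/8):39/8):25/8,E:6):6,S:6)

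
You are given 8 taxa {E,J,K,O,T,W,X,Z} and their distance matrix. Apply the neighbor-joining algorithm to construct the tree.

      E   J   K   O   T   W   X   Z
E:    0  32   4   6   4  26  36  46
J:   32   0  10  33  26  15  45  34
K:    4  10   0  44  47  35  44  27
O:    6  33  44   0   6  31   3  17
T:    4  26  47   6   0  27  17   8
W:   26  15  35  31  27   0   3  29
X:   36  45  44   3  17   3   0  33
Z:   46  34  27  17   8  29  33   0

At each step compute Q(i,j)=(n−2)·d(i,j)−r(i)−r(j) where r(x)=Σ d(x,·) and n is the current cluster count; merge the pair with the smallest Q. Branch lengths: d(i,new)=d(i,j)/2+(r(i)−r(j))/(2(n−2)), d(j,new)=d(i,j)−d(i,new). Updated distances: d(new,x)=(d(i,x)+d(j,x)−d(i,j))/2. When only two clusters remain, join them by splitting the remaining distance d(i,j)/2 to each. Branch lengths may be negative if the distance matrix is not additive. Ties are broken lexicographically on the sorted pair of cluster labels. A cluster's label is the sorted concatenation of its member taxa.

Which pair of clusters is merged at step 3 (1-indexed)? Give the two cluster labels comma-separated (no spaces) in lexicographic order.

E,JK

1. join J+K (d=10, Q=-346) ⇒ JK; edges |J|=11/3, |K|=19/3
  updated: d(E,JK)=13, d(JK,O)=67/2, d(JK,T)=63/2, d(JK,W)=20, d(JK,X)=79/2, d(JK,Z)=51/2
2. join W+X (d=3, Q=-505/2) ⇒ WX; edges |W|=39/20, |X|=21/20
  updated: d(E,WX)=59/2, d(JK,WX)=113/4, d(O,WX)=31/2, d(T,WX)=41/2, d(WX,Z)=59/2
3. join E+JK (d=13, Q=-713/4) ⇒ EJK; edges |E|=75/32, |JK|=341/32
  updated: d(EJK,O)=53/4, d(EJK,T)=45/4, d(EJK,WX)=179/8, d(EJK,Z)=117/4
4. join T+Z (d=8, Q=-211/2) ⇒ TZ; edges |T|=-7/3, |Z|=31/3
  updated: d(EJK,TZ)=65/4, d(O,TZ)=15/2, d(TZ,WX)=21
5. join EJK+WX (d=179/8, Q=-66) ⇒ EJKWX; edges |EJK|=151/16, |WX|=207/16
  updated: d(EJKWX,O)=51/16, d(EJKWX,TZ)=119/16
6. join EJKWX+O (d=51/16, Q=-145/8) ⇒ EJKOWX; edges |EJKWX|=25/16, |O|=13/8
  updated: d(EJKOWX,TZ)=47/8
7. join EJKOWX+TZ (d=47/8) ⇒ EJKOTWXZ; edges |EJKOWX|=47/16, |TZ|=47/16
final tree: ((((E:75/32,(J:11/3,K:19/3):341/32):151/16,(W:39/20,X:21/20):207/16):25/16,O:13/8):47/16,(T:-7/3,Z:31/3):47/16)
total length: 1047/16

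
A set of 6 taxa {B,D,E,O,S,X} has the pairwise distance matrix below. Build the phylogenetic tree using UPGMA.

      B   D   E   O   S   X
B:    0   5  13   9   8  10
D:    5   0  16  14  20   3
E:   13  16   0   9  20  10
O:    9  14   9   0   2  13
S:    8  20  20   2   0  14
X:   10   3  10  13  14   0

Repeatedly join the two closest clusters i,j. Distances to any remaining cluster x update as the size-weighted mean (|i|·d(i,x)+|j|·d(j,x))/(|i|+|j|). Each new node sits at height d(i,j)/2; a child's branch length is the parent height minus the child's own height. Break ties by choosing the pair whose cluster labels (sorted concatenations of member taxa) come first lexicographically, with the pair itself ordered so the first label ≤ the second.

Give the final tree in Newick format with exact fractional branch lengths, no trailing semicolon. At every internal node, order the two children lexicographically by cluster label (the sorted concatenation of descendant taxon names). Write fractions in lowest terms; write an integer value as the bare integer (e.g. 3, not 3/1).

(((B:15/4,(D:3/2,X:3/2):9/4):11/4,E:13/2):3/16,(O:1,S:1):91/16)

iteration 1: select O,S (d=2); attach at lengths (1, 1); label the merged cluster OS
  updated: d(B,OS)=17/2, d(D,OS)=17, d(E,OS)=29/2, d(OS,X)=27/2
iteration 2: select D,X (d=3); attach at lengths (3/2, 3/2); label the merged cluster DX
  updated: d(B,DX)=15/2, d(DX,E)=13, d(DX,OS)=61/4
iteration 3: select B,DX (d=15/2); attach at lengths (15/4, 9/4); label the merged cluster BDX
  updated: d(BDX,E)=13, d(BDX,OS)=13
iteration 4: select BDX,E (d=13); attach at lengths (11/4, 13/2); label the merged cluster BDEX
  updated: d(BDEX,OS)=107/8
iteration 5: select BDEX,OS (d=107/8); attach at lengths (3/16, 91/16); label the merged cluster BDEOSX
final tree: (((B:15/4,(D:3/2,X:3/2):9/4):11/4,E:13/2):3/16,(O:1,S:1):91/16)
total length: 209/8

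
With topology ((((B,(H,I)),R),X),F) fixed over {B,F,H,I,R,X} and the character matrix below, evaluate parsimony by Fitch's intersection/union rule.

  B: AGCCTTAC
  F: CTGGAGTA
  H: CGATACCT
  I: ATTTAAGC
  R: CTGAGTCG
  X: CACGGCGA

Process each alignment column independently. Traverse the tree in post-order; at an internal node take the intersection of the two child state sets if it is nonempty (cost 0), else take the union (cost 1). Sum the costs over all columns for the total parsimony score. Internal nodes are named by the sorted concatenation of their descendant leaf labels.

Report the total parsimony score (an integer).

26

HI@0: {C} ∪ {A} = {A,C} (union, +1)
BHI@0: {A} ∩ {A,C} = {A} (intersection, +0)
BHIR@0: {A} ∪ {C} = {A,C} (union, +1)
BHIRX@0: {A,C} ∩ {C} = {C} (intersection, +0)
BFHIRX@0: {C} ∩ {C} = {C} (intersection, +0)
HI@1: {G} ∪ {T} = {G,T} (union, +1)
BHI@1: {G} ∩ {G,T} = {G} (intersection, +0)
BHIR@1: {G} ∪ {T} = {G,T} (union, +1)
BHIRX@1: {G,T} ∪ {A} = {A,G,T} (union, +1)
BFHIRX@1: {A,G,T} ∩ {T} = {T} (intersection, +0)
HI@2: {A} ∪ {T} = {A,T} (union, +1)
BHI@2: {C} ∪ {A,T} = {A,C,T} (union, +1)
BHIR@2: {A,C,T} ∪ {G} = {A,C,G,T} (union, +1)
BHIRX@2: {A,C,G,T} ∩ {C} = {C} (intersection, +0)
BFHIRX@2: {C} ∪ {G} = {C,G} (union, +1)
HI@3: {T} ∩ {T} = {T} (intersection, +0)
BHI@3: {C} ∪ {T} = {C,T} (union, +1)
BHIR@3: {C,T} ∪ {A} = {A,C,T} (union, +1)
BHIRX@3: {A,C,T} ∪ {G} = {A,C,G,T} (union, +1)
BFHIRX@3: {A,C,G,T} ∩ {G} = {G} (intersection, +0)
HI@4: {A} ∩ {A} = {A} (intersection, +0)
BHI@4: {T} ∪ {A} = {A,T} (union, +1)
BHIR@4: {A,T} ∪ {G} = {A,G,T} (union, +1)
BHIRX@4: {A,G,T} ∩ {G} = {G} (intersection, +0)
BFHIRX@4: {G} ∪ {A} = {A,G} (union, +1)
HI@5: {C} ∪ {A} = {A,C} (union, +1)
BHI@5: {T} ∪ {A,C} = {A,C,T} (union, +1)
BHIR@5: {A,C,T} ∩ {T} = {T} (intersection, +0)
BHIRX@5: {T} ∪ {C} = {C,T} (union, +1)
BFHIRX@5: {C,T} ∪ {G} = {C,G,T} (union, +1)
HI@6: {C} ∪ {G} = {C,G} (union, +1)
BHI@6: {A} ∪ {C,G} = {A,C,G} (union, +1)
BHIR@6: {A,C,G} ∩ {C} = {C} (intersection, +0)
BHIRX@6: {C} ∪ {G} = {C,G} (union, +1)
BFHIRX@6: {C,G} ∪ {T} = {C,G,T} (union, +1)
HI@7: {T} ∪ {C} = {C,T} (union, +1)
BHI@7: {C} ∩ {C,T} = {C} (intersection, +0)
BHIR@7: {C} ∪ {G} = {C,G} (union, +1)
BHIRX@7: {C,G} ∪ {A} = {A,C,G} (union, +1)
BFHIRX@7: {A,C,G} ∩ {A} = {A} (intersection, +0)
per-site changes: [2, 3, 4, 3, 3, 4, 4, 3]; total = 26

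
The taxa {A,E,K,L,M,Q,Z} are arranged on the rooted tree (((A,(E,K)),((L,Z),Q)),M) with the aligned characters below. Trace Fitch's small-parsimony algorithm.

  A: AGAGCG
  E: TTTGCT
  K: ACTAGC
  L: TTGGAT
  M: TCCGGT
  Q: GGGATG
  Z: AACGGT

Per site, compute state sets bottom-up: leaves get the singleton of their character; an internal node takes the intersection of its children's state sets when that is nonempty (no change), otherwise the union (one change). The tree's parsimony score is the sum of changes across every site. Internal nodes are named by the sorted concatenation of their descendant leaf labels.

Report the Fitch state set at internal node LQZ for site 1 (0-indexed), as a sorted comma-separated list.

A,G,T

[col 0] EK: children E:{T}, K:{A} ∪→ {A,T}; cost 1
[col 0] AEK: children A:{A}, EK:{A,T} ∩→ {A}; cost 0
[col 0] LZ: children L:{T}, Z:{A} ∪→ {A,T}; cost 1
[col 0] LQZ: children LZ:{A,T}, Q:{G} ∪→ {A,G,T}; cost 1
[col 0] AEKLQZ: children AEK:{A}, LQZ:{A,G,T} ∩→ {A}; cost 0
[col 0] AEKLMQZ: children AEKLQZ:{A}, M:{T} ∪→ {A,T}; cost 1
[col 1] EK: children E:{T}, K:{C} ∪→ {C,T}; cost 1
[col 1] AEK: children A:{G}, EK:{C,T} ∪→ {C,G,T}; cost 1
[col 1] LZ: children L:{T}, Z:{A} ∪→ {A,T}; cost 1
[col 1] LQZ: children LZ:{A,T}, Q:{G} ∪→ {A,G,T}; cost 1
[col 1] AEKLQZ: children AEK:{C,G,T}, LQZ:{A,G,T} ∩→ {G,T}; cost 0
[col 1] AEKLMQZ: children AEKLQZ:{G,T}, M:{C} ∪→ {C,G,T}; cost 1
[col 2] EK: children E:{T}, K:{T} ∩→ {T}; cost 0
[col 2] AEK: children A:{A}, EK:{T} ∪→ {A,T}; cost 1
[col 2] LZ: children L:{G}, Z:{C} ∪→ {C,G}; cost 1
[col 2] LQZ: children LZ:{C,G}, Q:{G} ∩→ {G}; cost 0
[col 2] AEKLQZ: children AEK:{A,T}, LQZ:{G} ∪→ {A,G,T}; cost 1
[col 2] AEKLMQZ: children AEKLQZ:{A,G,T}, M:{C} ∪→ {A,C,G,T}; cost 1
[col 3] EK: children E:{G}, K:{A} ∪→ {A,G}; cost 1
[col 3] AEK: children A:{G}, EK:{A,G} ∩→ {G}; cost 0
[col 3] LZ: children L:{G}, Z:{G} ∩→ {G}; cost 0
[col 3] LQZ: children LZ:{G}, Q:{A} ∪→ {A,G}; cost 1
[col 3] AEKLQZ: children AEK:{G}, LQZ:{A,G} ∩→ {G}; cost 0
[col 3] AEKLMQZ: children AEKLQZ:{G}, M:{G} ∩→ {G}; cost 0
[col 4] EK: children E:{C}, K:{G} ∪→ {C,G}; cost 1
[col 4] AEK: children A:{C}, EK:{C,G} ∩→ {C}; cost 0
[col 4] LZ: children L:{A}, Z:{G} ∪→ {A,G}; cost 1
[col 4] LQZ: children LZ:{A,G}, Q:{T} ∪→ {A,G,T}; cost 1
[col 4] AEKLQZ: children AEK:{C}, LQZ:{A,G,T} ∪→ {A,C,G,T}; cost 1
[col 4] AEKLMQZ: children AEKLQZ:{A,C,G,T}, M:{G} ∩→ {G}; cost 0
[col 5] EK: children E:{T}, K:{C} ∪→ {C,T}; cost 1
[col 5] AEK: children A:{G}, EK:{C,T} ∪→ {C,G,T}; cost 1
[col 5] LZ: children L:{T}, Z:{T} ∩→ {T}; cost 0
[col 5] LQZ: children LZ:{T}, Q:{G} ∪→ {G,T}; cost 1
[col 5] AEKLQZ: children AEK:{C,G,T}, LQZ:{G,T} ∩→ {G,T}; cost 0
[col 5] AEKLMQZ: children AEKLQZ:{G,T}, M:{T} ∩→ {T}; cost 0
per-site changes: [4, 5, 4, 2, 4, 3]; total = 22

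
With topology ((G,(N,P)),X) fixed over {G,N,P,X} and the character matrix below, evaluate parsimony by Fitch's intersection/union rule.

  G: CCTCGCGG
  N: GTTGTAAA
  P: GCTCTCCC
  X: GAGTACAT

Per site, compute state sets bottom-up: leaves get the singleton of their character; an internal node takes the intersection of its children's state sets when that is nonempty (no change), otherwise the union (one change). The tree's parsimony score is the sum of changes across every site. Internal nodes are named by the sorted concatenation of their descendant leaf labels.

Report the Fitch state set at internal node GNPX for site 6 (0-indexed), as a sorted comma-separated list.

[col 0] NP: children N:{G}, P:{G} ∩→ {G}; cost 0
[col 0] GNP: children G:{C}, NP:{G} ∪→ {C,G}; cost 1
[col 0] GNPX: children GNP:{C,G}, X:{G} ∩→ {G}; cost 0
[col 1] NP: children N:{T}, P:{C} ∪→ {C,T}; cost 1
[col 1] GNP: children G:{C}, NP:{C,T} ∩→ {C}; cost 0
[col 1] GNPX: children GNP:{C}, X:{A} ∪→ {A,C}; cost 1
[col 2] NP: children N:{T}, P:{T} ∩→ {T}; cost 0
[col 2] GNP: children G:{T}, NP:{T} ∩→ {T}; cost 0
[col 2] GNPX: children GNP:{T}, X:{G} ∪→ {G,T}; cost 1
[col 3] NP: children N:{G}, P:{C} ∪→ {C,G}; cost 1
[col 3] GNP: children G:{C}, NP:{C,G} ∩→ {C}; cost 0
[col 3] GNPX: children GNP:{C}, X:{T} ∪→ {C,T}; cost 1
[col 4] NP: children N:{T}, P:{T} ∩→ {T}; cost 0
[col 4] GNP: children G:{G}, NP:{T} ∪→ {G,T}; cost 1
[col 4] GNPX: children GNP:{G,T}, X:{A} ∪→ {A,G,T}; cost 1
[col 5] NP: children N:{A}, P:{C} ∪→ {A,C}; cost 1
[col 5] GNP: children G:{C}, NP:{A,C} ∩→ {C}; cost 0
[col 5] GNPX: children GNP:{C}, X:{C} ∩→ {C}; cost 0
[col 6] NP: children N:{A}, P:{C} ∪→ {A,C}; cost 1
[col 6] GNP: children G:{G}, NP:{A,C} ∪→ {A,C,G}; cost 1
[col 6] GNPX: children GNP:{A,C,G}, X:{A} ∩→ {A}; cost 0
[col 7] NP: children N:{A}, P:{C} ∪→ {A,C}; cost 1
[col 7] GNP: children G:{G}, NP:{A,C} ∪→ {A,C,G}; cost 1
[col 7] GNPX: children GNP:{A,C,G}, X:{T} ∪→ {A,C,G,T}; cost 1
per-site changes: [1, 2, 1, 2, 2, 1, 2, 3]; total = 14

A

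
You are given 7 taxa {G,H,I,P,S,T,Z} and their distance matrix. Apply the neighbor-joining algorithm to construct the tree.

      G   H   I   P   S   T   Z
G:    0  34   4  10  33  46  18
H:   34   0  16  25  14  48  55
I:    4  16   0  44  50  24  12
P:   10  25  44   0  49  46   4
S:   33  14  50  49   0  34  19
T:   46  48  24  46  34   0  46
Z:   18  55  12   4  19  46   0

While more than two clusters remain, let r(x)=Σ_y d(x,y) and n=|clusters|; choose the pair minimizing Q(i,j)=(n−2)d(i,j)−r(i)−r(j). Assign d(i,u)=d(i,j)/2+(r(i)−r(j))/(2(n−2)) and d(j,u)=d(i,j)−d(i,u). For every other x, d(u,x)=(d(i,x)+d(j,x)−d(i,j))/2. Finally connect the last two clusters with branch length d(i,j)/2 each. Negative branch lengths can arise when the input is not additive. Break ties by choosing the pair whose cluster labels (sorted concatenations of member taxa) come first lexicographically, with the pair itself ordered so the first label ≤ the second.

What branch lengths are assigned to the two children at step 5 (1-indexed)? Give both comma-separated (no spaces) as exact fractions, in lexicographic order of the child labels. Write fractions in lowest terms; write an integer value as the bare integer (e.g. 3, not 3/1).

iteration 1: select H,S (d=14, Q=-321); attach at lengths (63/10, 77/10); label the merged cluster HS
  updated: d(G,HS)=53/2, d(HS,I)=26, d(HS,P)=30, d(HS,T)=34, d(HS,Z)=30
iteration 2: select P,Z (d=4, Q=-228); attach at lengths (5, -1); label the merged cluster PZ
  updated: d(G,PZ)=12, d(HS,PZ)=28, d(I,PZ)=26, d(PZ,T)=44
iteration 3: select G,PZ (d=12, Q=-325/2); attach at lengths (29/12, 115/12); label the merged cluster GPZ
  updated: d(GPZ,HS)=85/4, d(GPZ,I)=9, d(GPZ,T)=39
iteration 4: select GPZ,I (d=9, Q=-441/4); attach at lengths (113/16, 31/16); label the merged cluster GIPZ
  updated: d(GIPZ,HS)=153/8, d(GIPZ,T)=27
iteration 5: select GIPZ,HS (d=153/8, Q=-641/8); attach at lengths (97/16, 209/16); label the merged cluster GHIPSZ
  updated: d(GHIPSZ,T)=335/16
iteration 6: select GHIPSZ,T (d=335/16); attach at lengths (335/32, 335/32); label the merged cluster GHIPSTZ
final tree: ((((G:29/12,(P:5,Z:-1):115/12):113/16,I:31/16):97/16,(H:63/10,S:77/10):209/16):335/32,T:335/32)
total length: 1265/16

97/16,209/16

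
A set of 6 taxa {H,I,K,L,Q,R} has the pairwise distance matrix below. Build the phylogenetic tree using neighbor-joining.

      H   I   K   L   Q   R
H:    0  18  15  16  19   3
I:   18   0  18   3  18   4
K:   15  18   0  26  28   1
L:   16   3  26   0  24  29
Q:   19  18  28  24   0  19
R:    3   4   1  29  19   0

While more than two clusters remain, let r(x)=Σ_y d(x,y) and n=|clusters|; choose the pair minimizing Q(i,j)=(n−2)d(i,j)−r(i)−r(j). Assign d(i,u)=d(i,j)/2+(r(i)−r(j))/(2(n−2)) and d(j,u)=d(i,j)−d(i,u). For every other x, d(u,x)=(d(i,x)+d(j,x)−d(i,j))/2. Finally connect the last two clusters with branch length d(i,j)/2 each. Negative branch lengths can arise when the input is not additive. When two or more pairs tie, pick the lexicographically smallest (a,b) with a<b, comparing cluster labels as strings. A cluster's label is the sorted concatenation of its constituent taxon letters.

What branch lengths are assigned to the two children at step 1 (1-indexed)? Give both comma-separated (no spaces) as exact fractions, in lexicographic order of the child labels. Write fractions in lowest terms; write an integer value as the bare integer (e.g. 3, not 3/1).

step 1: merge (I,L) at d=3, Q=-147; branch lengths I→-25/8, L→49/8; new cluster IL
  updated: d(H,IL)=31/2, d(IL,K)=41/2, d(IL,Q)=39/2, d(IL,R)=15
step 2: merge (K,R) at d=1, Q=-199/2; branch lengths K→59/12, R→-47/12; new cluster KR
  updated: d(H,KR)=17/2, d(IL,KR)=69/4, d(KR,Q)=23
step 3: merge (H,KR) at d=17/2, Q=-299/4; branch lengths H→45/16, KR→91/16; new cluster HKR
  updated: d(HKR,IL)=97/8, d(HKR,Q)=67/4
step 4: merge (HKR,IL) at d=97/8, Q=-387/8; branch lengths HKR→75/16, IL→119/16; new cluster HIKLR
  updated: d(HIKLR,Q)=193/16
step 5: merge (HIKLR,Q) at d=193/16; branch lengths HIKLR→193/32, Q→193/32; new cluster HIKLQR
final tree: (((H:45/16,(K:59/12,R:-47/12):91/16):75/16,(I:-25/8,L:49/8):119/16):193/32,Q:193/32)
total length: 587/16

-25/8,49/8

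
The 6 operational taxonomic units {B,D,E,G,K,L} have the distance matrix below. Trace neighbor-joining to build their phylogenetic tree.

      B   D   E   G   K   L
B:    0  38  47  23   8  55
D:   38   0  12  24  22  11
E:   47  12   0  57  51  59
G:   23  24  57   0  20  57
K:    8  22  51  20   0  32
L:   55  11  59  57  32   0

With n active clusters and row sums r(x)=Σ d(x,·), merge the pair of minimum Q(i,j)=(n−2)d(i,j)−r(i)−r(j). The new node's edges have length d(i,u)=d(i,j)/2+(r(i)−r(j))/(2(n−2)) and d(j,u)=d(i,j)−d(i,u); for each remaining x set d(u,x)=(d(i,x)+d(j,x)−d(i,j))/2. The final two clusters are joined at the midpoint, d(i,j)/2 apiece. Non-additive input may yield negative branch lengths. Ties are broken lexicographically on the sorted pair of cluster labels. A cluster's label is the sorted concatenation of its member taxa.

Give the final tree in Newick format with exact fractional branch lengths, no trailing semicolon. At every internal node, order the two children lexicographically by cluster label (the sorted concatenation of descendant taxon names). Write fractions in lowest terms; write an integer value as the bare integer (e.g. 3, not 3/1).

(((B:67/8,K:-3/8):25/8,((D:-71/8,E:167/8):89/12,L:259/12):135/8):115/16,G:115/16)

iteration 1: select D,E (d=12, Q=-285); attach at lengths (-71/8, 167/8); label the merged cluster DE
  updated: d(B,DE)=73/2, d(DE,G)=69/2, d(DE,K)=61/2, d(DE,L)=29
iteration 2: select DE,L (d=29, Q=-433/2); attach at lengths (89/12, 259/12); label the merged cluster DEL
  updated: d(B,DEL)=125/4, d(DEL,G)=125/4, d(DEL,K)=67/4
iteration 3: select B,K (d=8, Q=-91); attach at lengths (67/8, -3/8); label the merged cluster BK
  updated: d(BK,DEL)=20, d(BK,G)=35/2
iteration 4: select BK,DEL (d=20, Q=-275/4); attach at lengths (25/8, 135/8); label the merged cluster BDEKL
  updated: d(BDEKL,G)=115/8
iteration 5: select BDEKL,G (d=115/8); attach at lengths (115/16, 115/16); label the merged cluster BDEGKL
final tree: (((B:67/8,K:-3/8):25/8,((D:-71/8,E:167/8):89/12,L:259/12):135/8):115/16,G:115/16)
total length: 667/8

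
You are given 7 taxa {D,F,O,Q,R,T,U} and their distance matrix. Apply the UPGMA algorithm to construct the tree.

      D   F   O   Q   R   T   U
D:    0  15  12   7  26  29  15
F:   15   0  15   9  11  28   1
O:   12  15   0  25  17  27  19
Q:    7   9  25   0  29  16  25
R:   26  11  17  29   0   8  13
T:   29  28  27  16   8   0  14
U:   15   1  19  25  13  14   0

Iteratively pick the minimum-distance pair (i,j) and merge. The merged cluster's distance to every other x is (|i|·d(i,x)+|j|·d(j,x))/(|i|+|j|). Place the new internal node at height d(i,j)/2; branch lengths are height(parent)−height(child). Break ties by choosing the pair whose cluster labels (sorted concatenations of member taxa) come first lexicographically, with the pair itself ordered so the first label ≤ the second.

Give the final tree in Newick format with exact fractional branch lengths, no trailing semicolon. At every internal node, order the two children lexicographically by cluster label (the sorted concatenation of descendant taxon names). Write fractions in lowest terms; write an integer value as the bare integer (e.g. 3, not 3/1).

((((D:7/2,Q:7/2):9/2,(F:1/2,U:1/2):15/2):7/8,O:71/8):13/8,(R:4,T:4):13/2)

step 1: merge (F,U) at d=1; branch lengths F→1/2, U→1/2; new cluster FU
  updated: d(D,FU)=15, d(FU,O)=17, d(FU,Q)=17, d(FU,R)=12, d(FU,T)=21
step 2: merge (D,Q) at d=7; branch lengths D→7/2, Q→7/2; new cluster DQ
  updated: d(DQ,FU)=16, d(DQ,O)=37/2, d(DQ,R)=55/2, d(DQ,T)=45/2
step 3: merge (R,T) at d=8; branch lengths R→4, T→4; new cluster RT
  updated: d(DQ,RT)=25, d(FU,RT)=33/2, d(O,RT)=22
step 4: merge (DQ,FU) at d=16; branch lengths DQ→9/2, FU→15/2; new cluster DFQU
  updated: d(DFQU,O)=71/4, d(DFQU,RT)=83/4
step 5: merge (DFQU,O) at d=71/4; branch lengths DFQU→7/8, O→71/8; new cluster DFOQU
  updated: d(DFOQU,RT)=21
step 6: merge (DFOQU,RT) at d=21; branch lengths DFOQU→13/8, RT→13/2; new cluster DFOQRTU
final tree: ((((D:7/2,Q:7/2):9/2,(F:1/2,U:1/2):15/2):7/8,O:71/8):13/8,(R:4,T:4):13/2)
total length: 367/8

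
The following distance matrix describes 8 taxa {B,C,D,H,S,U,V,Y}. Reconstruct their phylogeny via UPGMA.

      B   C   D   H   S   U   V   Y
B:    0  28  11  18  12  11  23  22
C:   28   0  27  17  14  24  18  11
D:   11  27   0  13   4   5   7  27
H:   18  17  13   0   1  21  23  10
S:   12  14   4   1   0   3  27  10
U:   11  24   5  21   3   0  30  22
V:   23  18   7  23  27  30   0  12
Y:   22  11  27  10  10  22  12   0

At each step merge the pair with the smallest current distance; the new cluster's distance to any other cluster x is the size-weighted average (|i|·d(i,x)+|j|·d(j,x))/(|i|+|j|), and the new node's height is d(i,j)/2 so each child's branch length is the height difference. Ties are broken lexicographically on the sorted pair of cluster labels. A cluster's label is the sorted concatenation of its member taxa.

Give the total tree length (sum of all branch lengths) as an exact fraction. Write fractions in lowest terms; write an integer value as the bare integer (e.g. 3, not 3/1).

1193/24

step 1: merge (H,S) at d=1; branch lengths H→1/2, S→1/2; new cluster HS
  updated: d(B,HS)=15, d(C,HS)=31/2, d(D,HS)=17/2, d(HS,U)=12, d(HS,V)=25, d(HS,Y)=10
step 2: merge (D,U) at d=5; branch lengths D→5/2, U→5/2; new cluster DU
  updated: d(B,DU)=11, d(C,DU)=51/2, d(DU,HS)=41/4, d(DU,V)=37/2, d(DU,Y)=49/2
step 3: merge (HS,Y) at d=10; branch lengths HS→9/2, Y→5; new cluster HSY
  updated: d(B,HSY)=52/3, d(C,HSY)=14, d(DU,HSY)=15, d(HSY,V)=62/3
step 4: merge (B,DU) at d=11; branch lengths B→11/2, DU→3; new cluster BDU
  updated: d(BDU,C)=79/3, d(BDU,HSY)=142/9, d(BDU,V)=20
step 5: merge (C,HSY) at d=14; branch lengths C→7, HSY→2; new cluster CHSY
  updated: d(BDU,CHSY)=221/12, d(CHSY,V)=20
step 6: merge (BDU,CHSY) at d=221/12; branch lengths BDU→89/24, CHSY→53/24; new cluster BCDHSUY
  updated: d(BCDHSUY,V)=20
step 7: merge (BCDHSUY,V) at d=20; branch lengths BCDHSUY→19/24, V→10; new cluster BCDHSUVY
final tree: (((B:11/2,(D:5/2,U:5/2):3):89/24,(C:7,((H:1/2,S:1/2):9/2,Y:5):2):53/24):19/24,V:10)
total length: 1193/24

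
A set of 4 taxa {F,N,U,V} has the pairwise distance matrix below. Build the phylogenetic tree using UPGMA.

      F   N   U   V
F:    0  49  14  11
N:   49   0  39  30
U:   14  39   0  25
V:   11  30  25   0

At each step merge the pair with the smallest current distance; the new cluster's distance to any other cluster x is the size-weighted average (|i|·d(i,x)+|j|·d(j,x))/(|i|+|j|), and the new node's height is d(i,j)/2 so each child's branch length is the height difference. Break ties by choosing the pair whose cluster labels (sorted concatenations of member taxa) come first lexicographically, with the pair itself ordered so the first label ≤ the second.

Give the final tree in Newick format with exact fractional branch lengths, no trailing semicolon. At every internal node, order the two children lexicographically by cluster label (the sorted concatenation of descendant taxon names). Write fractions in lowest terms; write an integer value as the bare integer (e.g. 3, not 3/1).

iteration 1: select F,V (d=11); attach at lengths (11/2, 11/2); label the merged cluster FV
  updated: d(FV,N)=79/2, d(FV,U)=39/2
iteration 2: select FV,U (d=39/2); attach at lengths (17/4, 39/4); label the merged cluster FUV
  updated: d(FUV,N)=118/3
iteration 3: select FUV,N (d=118/3); attach at lengths (119/12, 59/3); label the merged cluster FNUV
final tree: (((F:11/2,V:11/2):17/4,U:39/4):119/12,N:59/3)
total length: 655/12

(((F:11/2,V:11/2):17/4,U:39/4):119/12,N:59/3)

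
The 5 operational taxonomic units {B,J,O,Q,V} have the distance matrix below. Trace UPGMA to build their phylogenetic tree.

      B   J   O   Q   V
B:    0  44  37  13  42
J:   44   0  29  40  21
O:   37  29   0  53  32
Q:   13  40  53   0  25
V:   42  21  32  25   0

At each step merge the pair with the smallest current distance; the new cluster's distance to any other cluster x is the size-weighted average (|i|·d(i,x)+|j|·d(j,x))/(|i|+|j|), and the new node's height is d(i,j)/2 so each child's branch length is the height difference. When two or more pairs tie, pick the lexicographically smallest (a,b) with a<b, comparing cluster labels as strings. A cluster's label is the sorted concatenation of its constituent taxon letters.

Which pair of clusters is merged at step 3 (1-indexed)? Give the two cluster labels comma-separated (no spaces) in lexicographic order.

JV,O

1. join B+Q (d=13) ⇒ BQ; edges |B|=13/2, |Q|=13/2
  updated: d(BQ,J)=42, d(BQ,O)=45, d(BQ,V)=67/2
2. join J+V (d=21) ⇒ JV; edges |J|=21/2, |V|=21/2
  updated: d(BQ,JV)=151/4, d(JV,O)=61/2
3. join JV+O (d=61/2) ⇒ JOV; edges |JV|=19/4, |O|=61/4
  updated: d(BQ,JOV)=241/6
4. join BQ+JOV (d=241/6) ⇒ BJOQV; edges |BQ|=163/12, |JOV|=29/6
final tree: ((B:13/2,Q:13/2):163/12,((J:21/2,V:21/2):19/4,O:61/4):29/6)
total length: 869/12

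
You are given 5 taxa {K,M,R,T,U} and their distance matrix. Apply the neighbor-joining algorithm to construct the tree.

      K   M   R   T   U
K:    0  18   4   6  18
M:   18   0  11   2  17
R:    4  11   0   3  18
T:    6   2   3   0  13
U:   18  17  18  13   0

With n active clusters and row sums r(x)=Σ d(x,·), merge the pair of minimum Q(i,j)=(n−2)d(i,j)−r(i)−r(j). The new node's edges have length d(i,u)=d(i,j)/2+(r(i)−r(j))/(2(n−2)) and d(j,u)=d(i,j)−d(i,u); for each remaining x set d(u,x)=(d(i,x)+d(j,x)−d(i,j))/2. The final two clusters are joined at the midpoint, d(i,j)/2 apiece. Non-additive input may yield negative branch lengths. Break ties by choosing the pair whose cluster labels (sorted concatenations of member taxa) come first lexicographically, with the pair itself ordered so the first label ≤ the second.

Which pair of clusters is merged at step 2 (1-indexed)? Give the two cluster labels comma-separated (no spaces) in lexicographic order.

KR,U

1. join K+R (d=4, Q=-70) ⇒ KR; edges |K|=11/3, |R|=1/3
  updated: d(KR,M)=25/2, d(KR,T)=5/2, d(KR,U)=16
2. join KR+U (d=16, Q=-45) ⇒ KRU; edges |KR|=17/4, |U|=47/4
  updated: d(KRU,M)=27/4, d(KRU,T)=-1/4
3. join KRU+M (d=27/4, Q=-17/2) ⇒ KMRU; edges |KRU|=9/4, |M|=9/2
  updated: d(KMRU,T)=-5/2
4. join KMRU+T (d=-5/2) ⇒ KMRTU; edges |KMRU|=-5/4, |T|=-5/4
final tree: ((((K:11/3,R:1/3):17/4,U:47/4):9/4,M:9/2):-5/4,T:-5/4)
total length: 97/4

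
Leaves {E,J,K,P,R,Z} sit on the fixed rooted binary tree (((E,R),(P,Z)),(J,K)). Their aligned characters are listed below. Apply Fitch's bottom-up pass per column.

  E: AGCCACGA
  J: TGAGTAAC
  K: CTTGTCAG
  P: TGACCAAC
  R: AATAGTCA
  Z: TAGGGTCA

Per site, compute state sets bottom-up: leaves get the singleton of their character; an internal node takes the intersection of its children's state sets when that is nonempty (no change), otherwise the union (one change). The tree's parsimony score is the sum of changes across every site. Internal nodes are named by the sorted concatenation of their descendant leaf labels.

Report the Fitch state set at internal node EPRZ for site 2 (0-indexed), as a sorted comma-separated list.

A,C,G,T

site 0, node ER: E={A} ∩ R={A} → {A} (+0)
site 0, node PZ: P={T} ∩ Z={T} → {T} (+0)
site 0, node EPRZ: ER={A} ∪ PZ={T} → {A,T} (+1)
site 0, node JK: J={T} ∪ K={C} → {C,T} (+1)
site 0, node EJKPRZ: EPRZ={A,T} ∩ JK={C,T} → {T} (+0)
site 1, node ER: E={G} ∪ R={A} → {A,G} (+1)
site 1, node PZ: P={G} ∪ Z={A} → {A,G} (+1)
site 1, node EPRZ: ER={A,G} ∩ PZ={A,G} → {A,G} (+0)
site 1, node JK: J={G} ∪ K={T} → {G,T} (+1)
site 1, node EJKPRZ: EPRZ={A,G} ∩ JK={G,T} → {G} (+0)
site 2, node ER: E={C} ∪ R={T} → {C,T} (+1)
site 2, node PZ: P={A} ∪ Z={G} → {A,G} (+1)
site 2, node EPRZ: ER={C,T} ∪ PZ={A,G} → {A,C,G,T} (+1)
site 2, node JK: J={A} ∪ K={T} → {A,T} (+1)
site 2, node EJKPRZ: EPRZ={A,C,G,T} ∩ JK={A,T} → {A,T} (+0)
site 3, node ER: E={C} ∪ R={A} → {A,C} (+1)
site 3, node PZ: P={C} ∪ Z={G} → {C,G} (+1)
site 3, node EPRZ: ER={A,C} ∩ PZ={C,G} → {C} (+0)
site 3, node JK: J={G} ∩ K={G} → {G} (+0)
site 3, node EJKPRZ: EPRZ={C} ∪ JK={G} → {C,G} (+1)
site 4, node ER: E={A} ∪ R={G} → {A,G} (+1)
site 4, node PZ: P={C} ∪ Z={G} → {C,G} (+1)
site 4, node EPRZ: ER={A,G} ∩ PZ={C,G} → {G} (+0)
site 4, node JK: J={T} ∩ K={T} → {T} (+0)
site 4, node EJKPRZ: EPRZ={G} ∪ JK={T} → {G,T} (+1)
site 5, node ER: E={C} ∪ R={T} → {C,T} (+1)
site 5, node PZ: P={A} ∪ Z={T} → {A,T} (+1)
site 5, node EPRZ: ER={C,T} ∩ PZ={A,T} → {T} (+0)
site 5, node JK: J={A} ∪ K={C} → {A,C} (+1)
site 5, node EJKPRZ: EPRZ={T} ∪ JK={A,C} → {A,C,T} (+1)
site 6, node ER: E={G} ∪ R={C} → {C,G} (+1)
site 6, node PZ: P={A} ∪ Z={C} → {A,C} (+1)
site 6, node EPRZ: ER={C,G} ∩ PZ={A,C} → {C} (+0)
site 6, node JK: J={A} ∩ K={A} → {A} (+0)
site 6, node EJKPRZ: EPRZ={C} ∪ JK={A} → {A,C} (+1)
site 7, node ER: E={A} ∩ R={A} → {A} (+0)
site 7, node PZ: P={C} ∪ Z={A} → {A,C} (+1)
site 7, node EPRZ: ER={A} ∩ PZ={A,C} → {A} (+0)
site 7, node JK: J={C} ∪ K={G} → {C,G} (+1)
site 7, node EJKPRZ: EPRZ={A} ∪ JK={C,G} → {A,C,G} (+1)
per-site changes: [2, 3, 4, 3, 3, 4, 3, 3]; total = 25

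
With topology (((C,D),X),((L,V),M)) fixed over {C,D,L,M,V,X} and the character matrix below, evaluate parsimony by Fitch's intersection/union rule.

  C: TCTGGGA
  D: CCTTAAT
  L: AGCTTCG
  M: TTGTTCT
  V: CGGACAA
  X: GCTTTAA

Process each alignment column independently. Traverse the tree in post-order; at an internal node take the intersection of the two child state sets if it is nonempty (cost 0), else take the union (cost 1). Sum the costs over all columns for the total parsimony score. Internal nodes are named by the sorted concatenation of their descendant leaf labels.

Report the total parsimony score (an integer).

19

[col 0] CD: children C:{T}, D:{C} ∪→ {C,T}; cost 1
[col 0] CDX: children CD:{C,T}, X:{G} ∪→ {C,G,T}; cost 1
[col 0] LV: children L:{A}, V:{C} ∪→ {A,C}; cost 1
[col 0] LMV: children LV:{A,C}, M:{T} ∪→ {A,C,T}; cost 1
[col 0] CDLMVX: children CDX:{C,G,T}, LMV:{A,C,T} ∩→ {C,T}; cost 0
[col 1] CD: children C:{C}, D:{C} ∩→ {C}; cost 0
[col 1] CDX: children CD:{C}, X:{C} ∩→ {C}; cost 0
[col 1] LV: children L:{G}, V:{G} ∩→ {G}; cost 0
[col 1] LMV: children LV:{G}, M:{T} ∪→ {G,T}; cost 1
[col 1] CDLMVX: children CDX:{C}, LMV:{G,T} ∪→ {C,G,T}; cost 1
[col 2] CD: children C:{T}, D:{T} ∩→ {T}; cost 0
[col 2] CDX: children CD:{T}, X:{T} ∩→ {T}; cost 0
[col 2] LV: children L:{C}, V:{G} ∪→ {C,G}; cost 1
[col 2] LMV: children LV:{C,G}, M:{G} ∩→ {G}; cost 0
[col 2] CDLMVX: children CDX:{T}, LMV:{G} ∪→ {G,T}; cost 1
[col 3] CD: children C:{G}, D:{T} ∪→ {G,T}; cost 1
[col 3] CDX: children CD:{G,T}, X:{T} ∩→ {T}; cost 0
[col 3] LV: children L:{T}, V:{A} ∪→ {A,T}; cost 1
[col 3] LMV: children LV:{A,T}, M:{T} ∩→ {T}; cost 0
[col 3] CDLMVX: children CDX:{T}, LMV:{T} ∩→ {T}; cost 0
[col 4] CD: children C:{G}, D:{A} ∪→ {A,G}; cost 1
[col 4] CDX: children CD:{A,G}, X:{T} ∪→ {A,G,T}; cost 1
[col 4] LV: children L:{T}, V:{C} ∪→ {C,T}; cost 1
[col 4] LMV: children LV:{C,T}, M:{T} ∩→ {T}; cost 0
[col 4] CDLMVX: children CDX:{A,G,T}, LMV:{T} ∩→ {T}; cost 0
[col 5] CD: children C:{G}, D:{A} ∪→ {A,G}; cost 1
[col 5] CDX: children CD:{A,G}, X:{A} ∩→ {A}; cost 0
[col 5] LV: children L:{C}, V:{A} ∪→ {A,C}; cost 1
[col 5] LMV: children LV:{A,C}, M:{C} ∩→ {C}; cost 0
[col 5] CDLMVX: children CDX:{A}, LMV:{C} ∪→ {A,C}; cost 1
[col 6] CD: children C:{A}, D:{T} ∪→ {A,T}; cost 1
[col 6] CDX: children CD:{A,T}, X:{A} ∩→ {A}; cost 0
[col 6] LV: children L:{G}, V:{A} ∪→ {A,G}; cost 1
[col 6] LMV: children LV:{A,G}, M:{T} ∪→ {A,G,T}; cost 1
[col 6] CDLMVX: children CDX:{A}, LMV:{A,G,T} ∩→ {A}; cost 0
per-site changes: [4, 2, 2, 2, 3, 3, 3]; total = 19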